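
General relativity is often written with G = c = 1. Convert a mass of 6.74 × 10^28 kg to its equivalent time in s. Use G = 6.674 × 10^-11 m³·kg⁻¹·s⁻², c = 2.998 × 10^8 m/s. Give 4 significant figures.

1.669 × 10^-7 s

Mass → time via G/c³.
6.74 × 10^28 kg × (G/c³) = 1.669 × 10^-7 s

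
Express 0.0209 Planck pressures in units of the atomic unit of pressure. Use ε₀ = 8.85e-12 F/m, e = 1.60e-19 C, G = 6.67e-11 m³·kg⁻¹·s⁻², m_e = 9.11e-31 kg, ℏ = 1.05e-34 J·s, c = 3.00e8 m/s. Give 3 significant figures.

3.25e98

Planck pressure: p_P = c⁷/(ℏG²) = 4.68e113 Pa
atomic unit of pressure: P_au = E_h/a₀³ = m_e⁴e¹⁰/((4πε₀)⁵ℏ⁸) = 3.01e13 Pa
0.0209 × 4.68e113 / 3.01e13 = 3.25e98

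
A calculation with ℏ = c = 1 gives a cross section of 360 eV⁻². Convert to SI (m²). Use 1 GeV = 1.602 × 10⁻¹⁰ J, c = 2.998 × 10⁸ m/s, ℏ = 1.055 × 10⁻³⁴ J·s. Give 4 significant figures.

1.403 × 10⁻¹¹ m²

Area is [L]² = [E]⁻²·(ℏc)²; restore (ℏc)².
1 GeV⁻² → (ℏc)² × (1 GeV in J)⁻² = 3.898 × 10⁻³² m².
Convert the energy scale: 360 eV⁻² = 3.60 × 10²⁰ GeV⁻².
Result: 3.60 × 10²⁰ × 3.898 × 10⁻³² = 1.403 × 10⁻¹¹ m².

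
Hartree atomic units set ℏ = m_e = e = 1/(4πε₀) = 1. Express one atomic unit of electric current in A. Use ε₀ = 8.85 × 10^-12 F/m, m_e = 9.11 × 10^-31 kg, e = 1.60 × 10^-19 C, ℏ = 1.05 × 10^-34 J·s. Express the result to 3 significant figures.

6.67 × 10^-3 A

The unique combination of the constants set to 1 with dimensions of current is I_au = e E_h/ℏ = m_e e⁵/((4πε₀)²ℏ³).
E_h = 4.38 × 10^-18 J
e·E_h/ℏ = 6.67 × 10^-3 A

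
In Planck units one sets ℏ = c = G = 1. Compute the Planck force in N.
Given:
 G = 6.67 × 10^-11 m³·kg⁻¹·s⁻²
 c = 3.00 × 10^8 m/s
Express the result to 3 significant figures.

F_P = c⁴/G
  = 8.10 × 10^33 / 6.67 × 10^-11
  = 1.21 × 10^44 N

1.21 × 10^44 N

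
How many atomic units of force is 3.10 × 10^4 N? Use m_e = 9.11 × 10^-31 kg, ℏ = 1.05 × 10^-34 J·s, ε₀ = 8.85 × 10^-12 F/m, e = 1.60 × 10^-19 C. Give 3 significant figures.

atomic unit of force: F_au = E_h/a₀ = m_e²e⁶/((4πε₀)³ℏ⁴) = 8.33 × 10^-8 N.
3.10 × 10^4 / 8.33 × 10^-8 = 3.72 × 10^11

3.72 × 10^11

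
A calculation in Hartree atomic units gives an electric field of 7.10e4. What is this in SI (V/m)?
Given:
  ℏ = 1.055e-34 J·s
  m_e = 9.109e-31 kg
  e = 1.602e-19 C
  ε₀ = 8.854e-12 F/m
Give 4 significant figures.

One atomic unit of electric field: E_au = E_h/(e a₀) = m_e²e⁵/((4πε₀)³ℏ⁴) = 5.131e11 V/m.
7.10e4 × 5.131e11 V/m = 3.643e16 V/m

3.643e16 V/m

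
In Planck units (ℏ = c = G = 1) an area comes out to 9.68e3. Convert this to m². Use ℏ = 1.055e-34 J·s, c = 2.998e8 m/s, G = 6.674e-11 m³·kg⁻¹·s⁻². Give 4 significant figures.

One Planck area: A_P = ℏG/c³ = 2.613e-70 m².
9.68e3 × 2.613e-70 m² = 2.529e-66 m²

2.529e-66 m²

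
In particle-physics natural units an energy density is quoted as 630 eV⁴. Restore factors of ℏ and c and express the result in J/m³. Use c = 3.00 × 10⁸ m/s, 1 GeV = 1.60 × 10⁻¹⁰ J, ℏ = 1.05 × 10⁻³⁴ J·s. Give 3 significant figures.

[E]/[L]³ = [E]⁴/(ℏc)³; restore (ℏc)⁻³.
1 GeV⁴ → 1/(ℏc)³ × (1 GeV in J)⁴ = 2.10 × 10³⁷ J/m³.
Convert the energy scale: 630 eV⁴ = 6.30 × 10⁻³⁴ GeV⁴.
Result: 6.30 × 10⁻³⁴ × 2.10 × 10³⁷ = 1.32 × 10⁴ J/m³.

1.32 × 10⁴ J/m³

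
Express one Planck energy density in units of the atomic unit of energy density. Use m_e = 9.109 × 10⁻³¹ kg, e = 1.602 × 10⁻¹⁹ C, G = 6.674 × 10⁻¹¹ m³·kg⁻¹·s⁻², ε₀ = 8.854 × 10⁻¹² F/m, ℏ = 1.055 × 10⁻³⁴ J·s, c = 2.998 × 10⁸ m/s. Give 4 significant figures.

1.581 × 10¹⁰⁰

Planck energy density: u_P = c⁷/(ℏG²) = 4.632 × 10¹¹³ J/m³
atomic unit of energy density: u_au = E_h/a₀³ = m_e⁴e¹⁰/((4πε₀)⁵ℏ⁸) = 2.929 × 10¹³ J/m³
ratio = 4.632 × 10¹¹³ / 2.929 × 10¹³ = 1.581 × 10¹⁰⁰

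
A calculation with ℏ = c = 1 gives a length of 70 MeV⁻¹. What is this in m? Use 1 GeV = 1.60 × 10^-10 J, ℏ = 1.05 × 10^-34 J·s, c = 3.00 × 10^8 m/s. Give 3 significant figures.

1.38 × 10^-11 m

A length is [E]⁻¹ in ℏ=c=1; restore one factor of ℏc.
1 GeV⁻¹ → ℏc × (1 GeV in J)⁻¹ = 1.97 × 10^-16 m.
Convert the energy scale: 70 MeV⁻¹ = 7.00 × 10^4 GeV⁻¹.
Result: 7.00 × 10^4 × 1.97 × 10^-16 = 1.38 × 10^-11 m.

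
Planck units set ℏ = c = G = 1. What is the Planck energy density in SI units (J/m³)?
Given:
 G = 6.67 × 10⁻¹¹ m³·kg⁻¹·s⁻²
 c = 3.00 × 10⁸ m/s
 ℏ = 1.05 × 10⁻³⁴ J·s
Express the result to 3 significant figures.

4.68 × 10¹¹³ J/m³

The unique combination of the constants set to 1 with dimensions of energy density is u_P = c⁷/(ℏG²).
  = 2.19 × 10⁵⁹ / 4.67 × 10⁻⁵⁵
  = 4.68 × 10¹¹³ J/m³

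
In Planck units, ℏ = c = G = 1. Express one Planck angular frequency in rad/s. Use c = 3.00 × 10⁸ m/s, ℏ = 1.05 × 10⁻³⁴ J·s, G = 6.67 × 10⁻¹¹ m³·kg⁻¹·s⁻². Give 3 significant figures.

1.86 × 10⁴³ rad/s

From ℏ = c = G = 1 the angular frequency scale is ω_P = √(c⁵/(ℏG)).
  = √(3.47 × 10⁸⁶)
  = 1.86 × 10⁴³ rad/s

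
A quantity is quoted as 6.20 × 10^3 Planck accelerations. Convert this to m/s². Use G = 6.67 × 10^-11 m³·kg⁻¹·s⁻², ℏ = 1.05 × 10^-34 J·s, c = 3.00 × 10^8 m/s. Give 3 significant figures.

3.46 × 10^55 m/s²

One Planck acceleration: a_P = √(c⁷/(ℏG)) = 5.59 × 10^51 m/s².
6.20 × 10^3 × 5.59 × 10^51 m/s² = 3.46 × 10^55 m/s²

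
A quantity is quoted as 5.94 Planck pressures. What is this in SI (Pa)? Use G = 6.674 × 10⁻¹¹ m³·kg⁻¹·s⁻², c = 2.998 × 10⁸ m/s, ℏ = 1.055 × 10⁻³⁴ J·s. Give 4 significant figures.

One Planck pressure: p_P = c⁷/(ℏG²) = 4.632 × 10¹¹³ Pa.
5.94 × 4.632 × 10¹¹³ Pa = 2.752 × 10¹¹⁴ Pa

2.752 × 10¹¹⁴ Pa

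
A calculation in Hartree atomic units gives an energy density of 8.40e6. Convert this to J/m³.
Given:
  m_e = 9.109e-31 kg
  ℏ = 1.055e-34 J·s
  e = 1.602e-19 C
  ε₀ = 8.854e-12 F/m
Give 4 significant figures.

One atomic unit of energy density: u_au = E_h/a₀³ = m_e⁴e¹⁰/((4πε₀)⁵ℏ⁸) = 2.929e13 J/m³.
8.40e6 × 2.929e13 J/m³ = 2.460e20 J/m³

2.460e20 J/m³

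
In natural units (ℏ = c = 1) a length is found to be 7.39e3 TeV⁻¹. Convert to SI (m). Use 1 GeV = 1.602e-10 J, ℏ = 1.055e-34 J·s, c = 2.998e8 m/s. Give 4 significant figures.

A length is [E]⁻¹ in ℏ=c=1; restore one factor of ℏc.
1 GeV⁻¹ → ℏc × (1 GeV in J)⁻¹ = 1.974e-16 m.
Convert the energy scale: 7.39e3 TeV⁻¹ = 7.39 GeV⁻¹.
Result: 7.39 × 1.974e-16 = 1.459e-15 m.

1.459e-15 m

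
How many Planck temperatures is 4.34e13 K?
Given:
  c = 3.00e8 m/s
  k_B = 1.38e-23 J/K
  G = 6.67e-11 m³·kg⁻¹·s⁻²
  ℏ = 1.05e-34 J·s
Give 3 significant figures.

3.06e-19

Planck temperature: T_P = √(ℏc⁵/G) / k_B = 1.42e32 K.
4.34e13 / 1.42e32 = 3.06e-19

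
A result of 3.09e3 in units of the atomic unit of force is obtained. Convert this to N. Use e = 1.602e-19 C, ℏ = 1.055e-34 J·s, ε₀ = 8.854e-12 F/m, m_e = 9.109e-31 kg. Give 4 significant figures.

One atomic unit of force: F_au = E_h/a₀ = m_e²e⁶/((4πε₀)³ℏ⁴) = 8.220e-8 N.
3.09e3 × 8.220e-8 N = 2.540e-4 N

2.540e-4 N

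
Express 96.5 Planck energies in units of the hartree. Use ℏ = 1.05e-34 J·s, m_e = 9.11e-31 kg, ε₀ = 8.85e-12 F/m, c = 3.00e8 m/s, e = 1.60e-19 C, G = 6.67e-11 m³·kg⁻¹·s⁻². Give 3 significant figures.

Planck energy: E_P = √(ℏc⁵/G) = 1.96e9 J
hartree: E_h = m_e e⁴/(4πε₀ℏ)² = 4.38e-18 J
96.5 × 1.96e9 / 4.38e-18 = 4.31e28

4.31e28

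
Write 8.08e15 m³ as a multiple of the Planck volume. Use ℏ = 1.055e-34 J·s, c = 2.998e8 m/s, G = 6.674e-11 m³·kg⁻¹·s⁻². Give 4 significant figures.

Planck volume: V_P = (ℏG/c³)^(3/2) = 4.224e-105 m³.
8.08e15 / 4.224e-105 = 1.913e120

1.913e120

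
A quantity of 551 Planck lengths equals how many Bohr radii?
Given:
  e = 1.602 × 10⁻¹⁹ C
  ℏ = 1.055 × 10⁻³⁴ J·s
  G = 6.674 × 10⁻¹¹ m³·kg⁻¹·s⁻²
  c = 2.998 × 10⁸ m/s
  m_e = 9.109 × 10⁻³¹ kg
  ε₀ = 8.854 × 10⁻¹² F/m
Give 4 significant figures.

1.681 × 10⁻²²

Planck length: ℓ_P = √(ℏG/c³) = 1.616 × 10⁻³⁵ m
Bohr radius: a₀ = 4πε₀ℏ²/(m_e e²) = 5.297 × 10⁻¹¹ m
551 × 1.616 × 10⁻³⁵ / 5.297 × 10⁻¹¹ = 1.681 × 10⁻²²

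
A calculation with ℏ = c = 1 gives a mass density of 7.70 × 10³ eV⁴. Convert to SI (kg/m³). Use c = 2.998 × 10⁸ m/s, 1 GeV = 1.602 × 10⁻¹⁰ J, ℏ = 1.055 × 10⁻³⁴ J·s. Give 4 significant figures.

Mass density is [E]/(c²[L]³) = [E]⁴/(ℏ³c⁵).
1 GeV⁴ → 1/(ℏ³c⁵) × (1 GeV in J)⁴ = 2.316 × 10²⁰ kg/m³.
Convert the energy scale: 7.70 × 10³ eV⁴ = 7.70 × 10⁻³³ GeV⁴.
Result: 7.70 × 10⁻³³ × 2.316 × 10²⁰ = 1.783 × 10⁻¹² kg/m³.

1.783 × 10⁻¹² kg/m³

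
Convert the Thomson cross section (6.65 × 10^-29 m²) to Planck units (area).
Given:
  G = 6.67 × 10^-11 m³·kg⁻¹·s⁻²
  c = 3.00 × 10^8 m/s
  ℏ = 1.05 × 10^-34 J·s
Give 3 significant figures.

Planck area: A_P = ℏG/c³ = 2.59 × 10^-70 m².
6.65 × 10^-29 / 2.59 × 10^-70 = 2.56 × 10^41

2.56 × 10^41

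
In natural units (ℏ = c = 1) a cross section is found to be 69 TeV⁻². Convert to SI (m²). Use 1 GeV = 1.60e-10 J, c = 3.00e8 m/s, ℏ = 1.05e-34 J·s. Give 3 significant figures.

Area is [L]² = [E]⁻²·(ℏc)²; restore (ℏc)².
1 GeV⁻² → (ℏc)² × (1 GeV in J)⁻² = 3.88e-32 m².
Convert the energy scale: 69 TeV⁻² = 6.90e-5 GeV⁻².
Result: 6.90e-5 × 3.88e-32 = 2.67e-36 m².

2.67e-36 m²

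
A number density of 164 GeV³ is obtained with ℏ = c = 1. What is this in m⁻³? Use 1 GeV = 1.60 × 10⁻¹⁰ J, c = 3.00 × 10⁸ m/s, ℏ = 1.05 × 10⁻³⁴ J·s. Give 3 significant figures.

Number density is [L]⁻³ = [E]³/(ℏc)³.
1 GeV³ → 1/(ℏc)³ × (1 GeV in J)³ = 1.31 × 10⁴⁷ m⁻³.
Result: 164 × 1.31 × 10⁴⁷ = 2.15 × 10⁴⁹ m⁻³.

2.15 × 10⁴⁹ m⁻³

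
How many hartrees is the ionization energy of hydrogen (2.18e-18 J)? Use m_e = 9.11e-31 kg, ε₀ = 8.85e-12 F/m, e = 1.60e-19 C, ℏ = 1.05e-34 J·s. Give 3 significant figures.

hartree: E_h = m_e e⁴/(4πε₀ℏ)² = 4.38e-18 J.
2.18e-18 / 4.38e-18 = 0.498

0.498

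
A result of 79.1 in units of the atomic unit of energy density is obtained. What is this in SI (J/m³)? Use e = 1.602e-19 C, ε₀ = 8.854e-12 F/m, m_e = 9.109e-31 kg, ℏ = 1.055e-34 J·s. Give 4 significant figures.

2.317e15 J/m³

One atomic unit of energy density: u_au = E_h/a₀³ = m_e⁴e¹⁰/((4πε₀)⁵ℏ⁸) = 2.929e13 J/m³.
79.1 × 2.929e13 J/m³ = 2.317e15 J/m³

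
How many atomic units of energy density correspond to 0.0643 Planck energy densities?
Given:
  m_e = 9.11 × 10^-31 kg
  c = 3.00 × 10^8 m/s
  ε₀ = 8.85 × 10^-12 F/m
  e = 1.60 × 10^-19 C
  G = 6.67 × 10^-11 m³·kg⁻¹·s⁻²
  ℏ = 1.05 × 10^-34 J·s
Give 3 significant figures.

Planck energy density: u_P = c⁷/(ℏG²) = 4.68 × 10^113 J/m³
atomic unit of energy density: u_au = E_h/a₀³ = m_e⁴e¹⁰/((4πε₀)⁵ℏ⁸) = 3.01 × 10^13 J/m³
0.0643 × 4.68 × 10^113 / 3.01 × 10^13 = 9.99 × 10^98

9.99 × 10^98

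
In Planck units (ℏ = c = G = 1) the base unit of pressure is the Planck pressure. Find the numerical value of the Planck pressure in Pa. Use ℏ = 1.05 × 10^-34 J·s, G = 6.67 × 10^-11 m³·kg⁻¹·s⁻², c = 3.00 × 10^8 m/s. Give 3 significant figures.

4.68 × 10^113 Pa

p_P = c⁷/(ℏG²)
  = 2.19 × 10^59 / 4.67 × 10^-55
  = 4.68 × 10^113 Pa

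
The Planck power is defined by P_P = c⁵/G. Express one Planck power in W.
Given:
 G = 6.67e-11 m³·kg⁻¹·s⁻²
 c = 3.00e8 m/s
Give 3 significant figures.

3.64e52 W

P_P = c⁵/G
  = 2.43e42 / 6.67e-11
  = 3.64e52 W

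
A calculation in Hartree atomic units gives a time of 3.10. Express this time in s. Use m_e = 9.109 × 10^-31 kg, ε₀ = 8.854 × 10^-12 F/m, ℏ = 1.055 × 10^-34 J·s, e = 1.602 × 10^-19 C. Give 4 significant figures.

One atomic unit of time: τ_au = (4πε₀)²ℏ³/(m_e e⁴) = 2.423 × 10^-17 s.
3.10 × 2.423 × 10^-17 s = 7.511 × 10^-17 s

7.511 × 10^-17 s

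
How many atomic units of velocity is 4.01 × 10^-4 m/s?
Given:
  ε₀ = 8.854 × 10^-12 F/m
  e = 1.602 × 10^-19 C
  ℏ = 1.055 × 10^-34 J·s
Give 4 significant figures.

atomic unit of velocity: v_au = e²/(4πε₀ℏ) = 2.186 × 10^6 m/s.
4.01 × 10^-4 / 2.186 × 10^6 = 1.834 × 10^-10

1.834 × 10^-10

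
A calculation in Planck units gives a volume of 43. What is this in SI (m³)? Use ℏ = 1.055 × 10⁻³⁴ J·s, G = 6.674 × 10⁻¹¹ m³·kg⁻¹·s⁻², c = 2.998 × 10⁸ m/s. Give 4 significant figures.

One Planck volume: V_P = (ℏG/c³)^(3/2) = 4.224 × 10⁻¹⁰⁵ m³.
43 × 4.224 × 10⁻¹⁰⁵ m³ = 1.816 × 10⁻¹⁰³ m³

1.816 × 10⁻¹⁰³ m³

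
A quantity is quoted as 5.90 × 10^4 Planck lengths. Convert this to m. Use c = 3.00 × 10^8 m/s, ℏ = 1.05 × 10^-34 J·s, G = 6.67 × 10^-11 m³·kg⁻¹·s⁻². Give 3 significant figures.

One Planck length: ℓ_P = √(ℏG/c³) = 1.61 × 10^-35 m.
5.90 × 10^4 × 1.61 × 10^-35 m = 9.50 × 10^-31 m

9.50 × 10^-31 m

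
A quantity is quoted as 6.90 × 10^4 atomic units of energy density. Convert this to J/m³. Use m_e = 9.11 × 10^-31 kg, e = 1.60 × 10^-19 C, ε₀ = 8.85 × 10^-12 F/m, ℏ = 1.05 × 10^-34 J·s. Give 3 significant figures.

2.08 × 10^18 J/m³

One atomic unit of energy density: u_au = E_h/a₀³ = m_e⁴e¹⁰/((4πε₀)⁵ℏ⁸) = 3.01 × 10^13 J/m³.
6.90 × 10^4 × 3.01 × 10^13 J/m³ = 2.08 × 10^18 J/m³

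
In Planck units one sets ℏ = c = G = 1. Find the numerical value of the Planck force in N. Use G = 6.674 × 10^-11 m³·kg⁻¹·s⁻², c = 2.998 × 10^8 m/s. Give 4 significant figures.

1.210 × 10^44 N

F_P = c⁴/G
  = 8.078 × 10^33 / 6.674 × 10^-11
  = 1.210 × 10^44 N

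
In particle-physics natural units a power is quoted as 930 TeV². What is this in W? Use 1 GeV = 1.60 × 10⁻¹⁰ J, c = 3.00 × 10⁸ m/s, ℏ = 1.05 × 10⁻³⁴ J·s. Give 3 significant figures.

Power is [E]/[T] = [E]²/ℏ.
1 GeV² → 1/ℏ × (1 GeV in J)² = 2.44 × 10¹⁴ W.
Convert the energy scale: 930 TeV² = 9.30 × 10⁸ GeV².
Result: 9.30 × 10⁸ × 2.44 × 10¹⁴ = 2.27 × 10²³ W.

2.27 × 10²³ W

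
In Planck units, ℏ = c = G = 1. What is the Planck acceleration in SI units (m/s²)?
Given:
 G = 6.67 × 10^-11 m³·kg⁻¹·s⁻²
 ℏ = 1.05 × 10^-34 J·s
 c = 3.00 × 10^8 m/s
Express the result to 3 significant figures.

From ℏ = c = G = 1 the acceleration scale is a_P = √(c⁷/(ℏG)).
  = √(3.12 × 10^103)
  = 5.59 × 10^51 m/s²

5.59 × 10^51 m/s²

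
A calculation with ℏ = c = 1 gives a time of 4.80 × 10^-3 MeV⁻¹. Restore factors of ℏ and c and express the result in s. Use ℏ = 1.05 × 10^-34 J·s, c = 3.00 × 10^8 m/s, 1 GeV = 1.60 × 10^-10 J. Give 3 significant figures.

A time is [E]⁻¹ in ℏ=c=1; restore one factor of ℏ.
1 GeV⁻¹ → ℏ × (1 GeV in J)⁻¹ = 6.56 × 10^-25 s.
Convert the energy scale: 4.80 × 10^-3 MeV⁻¹ = 4.80 GeV⁻¹.
Result: 4.80 × 6.56 × 10^-25 = 3.15 × 10^-24 s.

3.15 × 10^-24 s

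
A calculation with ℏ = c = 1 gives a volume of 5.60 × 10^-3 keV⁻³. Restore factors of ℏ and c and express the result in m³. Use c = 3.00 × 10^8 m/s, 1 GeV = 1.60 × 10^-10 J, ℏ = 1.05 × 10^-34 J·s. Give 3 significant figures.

4.27 × 10^-32 m³

Volume is [L]³ = [E]⁻³·(ℏc)³.
1 GeV⁻³ → (ℏc)³ × (1 GeV in J)⁻³ = 7.63 × 10^-48 m³.
Convert the energy scale: 5.60 × 10^-3 keV⁻³ = 5.60 × 10^15 GeV⁻³.
Result: 5.60 × 10^15 × 7.63 × 10^-48 = 4.27 × 10^-32 m³.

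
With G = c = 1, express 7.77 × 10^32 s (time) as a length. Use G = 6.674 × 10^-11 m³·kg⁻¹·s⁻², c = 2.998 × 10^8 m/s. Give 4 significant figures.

Time → length via c.
7.77 × 10^32 s × (c) = 2.329 × 10^41 m

2.329 × 10^41 m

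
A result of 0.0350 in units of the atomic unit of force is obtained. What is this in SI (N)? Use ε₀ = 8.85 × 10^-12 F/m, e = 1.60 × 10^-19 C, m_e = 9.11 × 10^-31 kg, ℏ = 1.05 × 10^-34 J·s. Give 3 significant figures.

One atomic unit of force: F_au = E_h/a₀ = m_e²e⁶/((4πε₀)³ℏ⁴) = 8.33 × 10^-8 N.
0.0350 × 8.33 × 10^-8 N = 2.91 × 10^-9 N

2.91 × 10^-9 N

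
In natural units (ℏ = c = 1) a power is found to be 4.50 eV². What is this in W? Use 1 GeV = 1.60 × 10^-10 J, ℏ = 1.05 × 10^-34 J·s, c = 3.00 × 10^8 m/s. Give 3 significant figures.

Power is [E]/[T] = [E]²/ℏ.
1 GeV² → 1/ℏ × (1 GeV in J)² = 2.44 × 10^14 W.
Convert the energy scale: 4.50 eV² = 4.50 × 10^-18 GeV².
Result: 4.50 × 10^-18 × 2.44 × 10^14 = 1.10 × 10^-3 W.

1.10 × 10^-3 W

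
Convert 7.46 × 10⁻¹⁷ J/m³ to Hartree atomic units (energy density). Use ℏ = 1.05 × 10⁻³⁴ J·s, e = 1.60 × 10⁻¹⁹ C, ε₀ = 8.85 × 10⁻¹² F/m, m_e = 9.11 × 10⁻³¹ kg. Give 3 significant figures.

2.48 × 10⁻³⁰

atomic unit of energy density: u_au = E_h/a₀³ = m_e⁴e¹⁰/((4πε₀)⁵ℏ⁸) = 3.01 × 10¹³ J/m³.
7.46 × 10⁻¹⁷ / 3.01 × 10¹³ = 2.48 × 10⁻³⁰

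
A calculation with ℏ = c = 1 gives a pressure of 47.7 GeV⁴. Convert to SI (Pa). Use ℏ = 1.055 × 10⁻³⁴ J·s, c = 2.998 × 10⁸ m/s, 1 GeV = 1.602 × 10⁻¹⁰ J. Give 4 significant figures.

Pressure is [E]/[L]³ = [E]⁴/(ℏc)³.
1 GeV⁴ → 1/(ℏc)³ × (1 GeV in J)⁴ = 2.082 × 10³⁷ Pa.
Result: 47.7 × 2.082 × 10³⁷ = 9.929 × 10³⁸ Pa.

9.929 × 10³⁸ Pa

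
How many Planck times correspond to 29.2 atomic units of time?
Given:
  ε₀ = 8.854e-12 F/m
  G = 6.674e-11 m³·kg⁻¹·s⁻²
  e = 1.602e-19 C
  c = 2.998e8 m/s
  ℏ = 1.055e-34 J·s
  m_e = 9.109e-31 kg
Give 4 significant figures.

atomic unit of time: τ_au = (4πε₀)²ℏ³/(m_e e⁴) = 2.423e-17 s
Planck time: t_P = √(ℏG/c⁵) = 5.392e-44 s
29.2 × 2.423e-17 / 5.392e-44 = 1.312e28

1.312e28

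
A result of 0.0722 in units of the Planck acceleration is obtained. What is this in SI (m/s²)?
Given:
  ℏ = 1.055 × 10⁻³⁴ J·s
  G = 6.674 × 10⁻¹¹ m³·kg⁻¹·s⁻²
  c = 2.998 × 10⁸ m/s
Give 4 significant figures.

4.014 × 10⁵⁰ m/s²

One Planck acceleration: a_P = √(c⁷/(ℏG)) = 5.560 × 10⁵¹ m/s².
0.0722 × 5.560 × 10⁵¹ m/s² = 4.014 × 10⁵⁰ m/s²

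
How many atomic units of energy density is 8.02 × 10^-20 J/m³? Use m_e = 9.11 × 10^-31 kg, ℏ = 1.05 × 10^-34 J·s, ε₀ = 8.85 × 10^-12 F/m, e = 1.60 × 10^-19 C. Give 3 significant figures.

atomic unit of energy density: u_au = E_h/a₀³ = m_e⁴e¹⁰/((4πε₀)⁵ℏ⁸) = 3.01 × 10^13 J/m³.
8.02 × 10^-20 / 3.01 × 10^13 = 2.66 × 10^-33

2.66 × 10^-33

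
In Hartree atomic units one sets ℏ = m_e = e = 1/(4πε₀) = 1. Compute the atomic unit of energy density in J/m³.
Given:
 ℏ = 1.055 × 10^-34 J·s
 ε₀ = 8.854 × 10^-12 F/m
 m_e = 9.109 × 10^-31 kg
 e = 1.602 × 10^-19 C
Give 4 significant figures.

u_au = E_h/a₀³ = m_e⁴e¹⁰/((4πε₀)⁵ℏ⁸)
E_h = 4.354 × 10^-18 J
a₀ = 5.297 × 10^-11 m
E_h/a₀³ = 2.929 × 10^13 J/m³

2.929 × 10^13 J/m³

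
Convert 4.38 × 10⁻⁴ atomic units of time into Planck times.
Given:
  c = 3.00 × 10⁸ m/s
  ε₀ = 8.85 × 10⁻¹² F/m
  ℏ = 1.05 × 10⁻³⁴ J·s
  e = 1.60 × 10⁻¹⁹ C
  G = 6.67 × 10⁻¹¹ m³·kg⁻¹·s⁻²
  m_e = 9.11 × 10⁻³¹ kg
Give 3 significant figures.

atomic unit of time: τ_au = (4πε₀)²ℏ³/(m_e e⁴) = 2.40 × 10⁻¹⁷ s
Planck time: t_P = √(ℏG/c⁵) = 5.37 × 10⁻⁴⁴ s
4.38 × 10⁻⁴ × 2.40 × 10⁻¹⁷ / 5.37 × 10⁻⁴⁴ = 1.96 × 10²³

1.96 × 10²³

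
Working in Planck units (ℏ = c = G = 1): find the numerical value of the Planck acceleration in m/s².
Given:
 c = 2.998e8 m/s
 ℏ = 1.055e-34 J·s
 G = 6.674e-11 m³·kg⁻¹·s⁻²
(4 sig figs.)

5.560e51 m/s²

From ℏ = c = G = 1 the acceleration scale is a_P = √(c⁷/(ℏG)).
  = √(3.092e103)
  = 5.560e51 m/s²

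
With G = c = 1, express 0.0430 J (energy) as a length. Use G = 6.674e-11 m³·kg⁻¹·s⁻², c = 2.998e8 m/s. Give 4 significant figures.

3.552e-46 m

Energy → length via G/c⁴.
0.0430 J × (G/c⁴) = 3.552e-46 m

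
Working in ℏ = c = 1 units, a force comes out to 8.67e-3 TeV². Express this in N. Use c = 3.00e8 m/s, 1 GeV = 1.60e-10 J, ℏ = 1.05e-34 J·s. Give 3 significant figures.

Force is [E]/[L] = [E]²/(ℏc); restore (ℏc)⁻¹.
1 GeV² → 1/(ℏc) × (1 GeV in J)² = 8.13e5 N.
Convert the energy scale: 8.67e-3 TeV² = 8.67e3 GeV².
Result: 8.67e3 × 8.13e5 = 7.05e9 N.

7.05e9 N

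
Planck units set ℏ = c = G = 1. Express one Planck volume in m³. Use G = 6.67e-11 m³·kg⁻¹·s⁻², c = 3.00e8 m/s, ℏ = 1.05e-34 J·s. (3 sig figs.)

4.18e-105 m³

From ℏ = c = G = 1 the volume scale is V_P = (ℏG/c³)^(3/2).
  = √(1.75e-209)
  = 4.18e-105 m³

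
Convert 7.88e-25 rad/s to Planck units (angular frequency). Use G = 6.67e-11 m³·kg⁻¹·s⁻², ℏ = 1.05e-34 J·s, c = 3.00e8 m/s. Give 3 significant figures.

Planck angular frequency: ω_P = √(c⁵/(ℏG)) = 1.86e43 rad/s.
7.88e-25 / 1.86e43 = 4.23e-68

4.23e-68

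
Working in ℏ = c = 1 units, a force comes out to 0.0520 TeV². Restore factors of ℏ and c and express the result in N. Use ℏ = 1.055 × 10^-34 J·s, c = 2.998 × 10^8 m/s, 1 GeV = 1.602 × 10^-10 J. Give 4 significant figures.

Force is [E]/[L] = [E]²/(ℏc); restore (ℏc)⁻¹.
1 GeV² → 1/(ℏc) × (1 GeV in J)² = 8.114 × 10^5 N.
Convert the energy scale: 0.0520 TeV² = 5.20 × 10^4 GeV².
Result: 5.20 × 10^4 × 8.114 × 10^5 = 4.219 × 10^10 N.

4.219 × 10^10 N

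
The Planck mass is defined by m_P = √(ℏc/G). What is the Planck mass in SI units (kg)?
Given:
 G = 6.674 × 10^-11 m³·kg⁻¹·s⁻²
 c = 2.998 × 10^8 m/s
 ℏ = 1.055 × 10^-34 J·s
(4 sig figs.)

m_P = √(ℏc/G)
  = √(4.739 × 10^-16)
  = 2.177 × 10^-8 kg

2.177 × 10^-8 kg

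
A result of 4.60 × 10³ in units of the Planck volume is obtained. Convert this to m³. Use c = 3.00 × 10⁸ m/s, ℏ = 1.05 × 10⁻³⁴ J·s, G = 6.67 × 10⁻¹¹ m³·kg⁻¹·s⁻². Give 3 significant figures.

1.92 × 10⁻¹⁰¹ m³

One Planck volume: V_P = (ℏG/c³)^(3/2) = 4.18 × 10⁻¹⁰⁵ m³.
4.60 × 10³ × 4.18 × 10⁻¹⁰⁵ m³ = 1.92 × 10⁻¹⁰¹ m³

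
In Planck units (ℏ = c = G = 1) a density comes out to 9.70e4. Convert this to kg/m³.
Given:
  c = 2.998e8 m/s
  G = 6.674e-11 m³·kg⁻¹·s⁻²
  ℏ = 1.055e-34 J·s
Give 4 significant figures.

One Planck density: ρ_P = c⁵/(ℏG²) = 5.154e96 kg/m³.
9.70e4 × 5.154e96 kg/m³ = 4.999e101 kg/m³

4.999e101 kg/m³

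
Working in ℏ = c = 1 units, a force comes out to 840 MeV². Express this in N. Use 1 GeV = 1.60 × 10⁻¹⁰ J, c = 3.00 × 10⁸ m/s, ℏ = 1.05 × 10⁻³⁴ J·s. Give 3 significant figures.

683 N

Force is [E]/[L] = [E]²/(ℏc); restore (ℏc)⁻¹.
1 GeV² → 1/(ℏc) × (1 GeV in J)² = 8.13 × 10⁵ N.
Convert the energy scale: 840 MeV² = 8.40 × 10⁻⁴ GeV².
Result: 8.40 × 10⁻⁴ × 8.13 × 10⁵ = 683 N.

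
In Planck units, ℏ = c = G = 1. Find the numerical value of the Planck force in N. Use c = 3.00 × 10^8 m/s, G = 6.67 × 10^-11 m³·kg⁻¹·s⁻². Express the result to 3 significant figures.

The unique combination of the constants set to 1 with dimensions of force is F_P = c⁴/G.
  = 8.10 × 10^33 / 6.67 × 10^-11
  = 1.21 × 10^44 N

1.21 × 10^44 N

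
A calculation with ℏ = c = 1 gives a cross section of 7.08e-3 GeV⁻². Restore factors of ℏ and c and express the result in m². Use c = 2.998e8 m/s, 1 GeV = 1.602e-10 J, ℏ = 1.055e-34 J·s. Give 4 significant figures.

Area is [L]² = [E]⁻²·(ℏc)²; restore (ℏc)².
1 GeV⁻² → (ℏc)² × (1 GeV in J)⁻² = 3.898e-32 m².
Result: 7.08e-3 × 3.898e-32 = 2.760e-34 m².

2.760e-34 m²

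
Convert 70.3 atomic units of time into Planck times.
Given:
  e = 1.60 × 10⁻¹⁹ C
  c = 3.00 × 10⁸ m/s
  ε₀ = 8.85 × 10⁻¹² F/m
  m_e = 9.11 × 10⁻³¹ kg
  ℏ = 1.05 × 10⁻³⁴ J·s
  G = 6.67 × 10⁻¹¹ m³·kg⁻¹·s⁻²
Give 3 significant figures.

atomic unit of time: τ_au = (4πε₀)²ℏ³/(m_e e⁴) = 2.40 × 10⁻¹⁷ s
Planck time: t_P = √(ℏG/c⁵) = 5.37 × 10⁻⁴⁴ s
70.3 × 2.40 × 10⁻¹⁷ / 5.37 × 10⁻⁴⁴ = 3.14 × 10²⁸

3.14 × 10²⁸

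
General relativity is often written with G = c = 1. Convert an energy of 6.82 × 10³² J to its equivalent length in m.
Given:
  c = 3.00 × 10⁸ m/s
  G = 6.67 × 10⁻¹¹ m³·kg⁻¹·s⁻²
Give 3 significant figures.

Energy → length via G/c⁴.
6.82 × 10³² J × (G/c⁴) = 5.62 × 10⁻¹² m

5.62 × 10⁻¹² m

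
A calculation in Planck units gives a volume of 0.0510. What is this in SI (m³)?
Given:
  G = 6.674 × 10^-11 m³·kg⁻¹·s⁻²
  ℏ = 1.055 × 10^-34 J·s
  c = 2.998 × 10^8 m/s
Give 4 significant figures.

2.154 × 10^-106 m³

One Planck volume: V_P = (ℏG/c³)^(3/2) = 4.224 × 10^-105 m³.
0.0510 × 4.224 × 10^-105 m³ = 2.154 × 10^-106 m³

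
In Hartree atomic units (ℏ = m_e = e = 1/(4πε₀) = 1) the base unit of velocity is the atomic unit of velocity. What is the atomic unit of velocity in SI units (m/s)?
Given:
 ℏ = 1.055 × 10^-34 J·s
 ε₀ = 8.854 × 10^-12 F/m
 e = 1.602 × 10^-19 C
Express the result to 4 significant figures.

v_au = e²/(4πε₀ℏ)
  = 2.566 × 10^-38 / 1.174 × 10^-44
  = 2.186 × 10^6 m/s

2.186 × 10^6 m/s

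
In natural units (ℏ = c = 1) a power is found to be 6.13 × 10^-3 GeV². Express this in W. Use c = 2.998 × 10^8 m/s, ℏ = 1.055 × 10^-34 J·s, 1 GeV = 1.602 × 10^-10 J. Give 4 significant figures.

1.491 × 10^12 W

Power is [E]/[T] = [E]²/ℏ.
1 GeV² → 1/ℏ × (1 GeV in J)² = 2.433 × 10^14 W.
Result: 6.13 × 10^-3 × 2.433 × 10^14 = 1.491 × 10^12 W.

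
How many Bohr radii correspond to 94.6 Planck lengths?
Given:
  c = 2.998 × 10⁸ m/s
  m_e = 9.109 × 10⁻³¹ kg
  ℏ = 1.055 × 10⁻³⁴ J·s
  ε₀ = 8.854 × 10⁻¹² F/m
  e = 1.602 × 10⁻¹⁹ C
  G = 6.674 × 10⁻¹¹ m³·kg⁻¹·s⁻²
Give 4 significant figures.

Planck length: ℓ_P = √(ℏG/c³) = 1.616 × 10⁻³⁵ m
Bohr radius: a₀ = 4πε₀ℏ²/(m_e e²) = 5.297 × 10⁻¹¹ m
94.6 × 1.616 × 10⁻³⁵ / 5.297 × 10⁻¹¹ = 2.887 × 10⁻²³

2.887 × 10⁻²³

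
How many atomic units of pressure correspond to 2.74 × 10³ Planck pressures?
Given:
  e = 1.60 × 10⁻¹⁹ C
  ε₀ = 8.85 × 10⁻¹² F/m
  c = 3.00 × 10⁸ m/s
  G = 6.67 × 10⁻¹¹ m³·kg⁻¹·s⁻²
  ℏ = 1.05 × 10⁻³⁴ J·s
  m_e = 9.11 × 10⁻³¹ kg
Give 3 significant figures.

4.26 × 10¹⁰³

Planck pressure: p_P = c⁷/(ℏG²) = 4.68 × 10¹¹³ Pa
atomic unit of pressure: P_au = E_h/a₀³ = m_e⁴e¹⁰/((4πε₀)⁵ℏ⁸) = 3.01 × 10¹³ Pa
2.74 × 10³ × 4.68 × 10¹¹³ / 3.01 × 10¹³ = 4.26 × 10¹⁰³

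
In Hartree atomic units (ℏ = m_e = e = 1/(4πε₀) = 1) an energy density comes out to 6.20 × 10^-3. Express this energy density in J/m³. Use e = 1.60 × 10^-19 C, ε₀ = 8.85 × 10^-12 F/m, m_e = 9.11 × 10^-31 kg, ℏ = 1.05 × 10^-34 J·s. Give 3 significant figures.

1.87 × 10^11 J/m³

One atomic unit of energy density: u_au = E_h/a₀³ = m_e⁴e¹⁰/((4πε₀)⁵ℏ⁸) = 3.01 × 10^13 J/m³.
6.20 × 10^-3 × 3.01 × 10^13 J/m³ = 1.87 × 10^11 J/m³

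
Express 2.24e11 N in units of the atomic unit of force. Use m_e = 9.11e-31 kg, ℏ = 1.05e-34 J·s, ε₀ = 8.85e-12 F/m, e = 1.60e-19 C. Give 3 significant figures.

atomic unit of force: F_au = E_h/a₀ = m_e²e⁶/((4πε₀)³ℏ⁴) = 8.33e-8 N.
2.24e11 / 8.33e-8 = 2.69e18

2.69e18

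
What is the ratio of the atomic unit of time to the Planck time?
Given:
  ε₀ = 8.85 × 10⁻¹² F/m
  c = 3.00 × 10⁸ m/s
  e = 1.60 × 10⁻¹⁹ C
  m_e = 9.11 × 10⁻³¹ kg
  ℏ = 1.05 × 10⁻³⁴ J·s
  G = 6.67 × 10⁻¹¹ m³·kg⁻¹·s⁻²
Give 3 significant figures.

4.47 × 10²⁶

atomic unit of time: τ_au = (4πε₀)²ℏ³/(m_e e⁴) = 2.40 × 10⁻¹⁷ s
Planck time: t_P = √(ℏG/c⁵) = 5.37 × 10⁻⁴⁴ s
ratio = 2.40 × 10⁻¹⁷ / 5.37 × 10⁻⁴⁴ = 4.47 × 10²⁶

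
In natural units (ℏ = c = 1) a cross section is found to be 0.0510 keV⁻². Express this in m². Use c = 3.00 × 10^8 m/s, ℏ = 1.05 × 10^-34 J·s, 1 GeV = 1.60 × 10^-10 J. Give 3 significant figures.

1.98 × 10^-21 m²

Area is [L]² = [E]⁻²·(ℏc)²; restore (ℏc)².
1 GeV⁻² → (ℏc)² × (1 GeV in J)⁻² = 3.88 × 10^-32 m².
Convert the energy scale: 0.0510 keV⁻² = 5.10 × 10^10 GeV⁻².
Result: 5.10 × 10^10 × 3.88 × 10^-32 = 1.98 × 10^-21 m².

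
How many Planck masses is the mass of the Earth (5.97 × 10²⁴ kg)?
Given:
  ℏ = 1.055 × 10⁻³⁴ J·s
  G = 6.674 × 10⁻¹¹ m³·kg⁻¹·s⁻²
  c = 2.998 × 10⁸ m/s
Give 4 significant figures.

Planck mass: m_P = √(ℏc/G) = 2.177 × 10⁻⁸ kg.
5.97 × 10²⁴ / 2.177 × 10⁻⁸ = 2.742 × 10³²

2.742 × 10³²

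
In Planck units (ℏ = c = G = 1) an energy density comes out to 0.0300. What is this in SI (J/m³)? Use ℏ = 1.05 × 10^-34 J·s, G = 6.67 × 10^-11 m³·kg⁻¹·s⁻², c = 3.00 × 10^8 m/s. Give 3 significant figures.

One Planck energy density: u_P = c⁷/(ℏG²) = 4.68 × 10^113 J/m³.
0.0300 × 4.68 × 10^113 J/m³ = 1.40 × 10^112 J/m³

1.40 × 10^112 J/m³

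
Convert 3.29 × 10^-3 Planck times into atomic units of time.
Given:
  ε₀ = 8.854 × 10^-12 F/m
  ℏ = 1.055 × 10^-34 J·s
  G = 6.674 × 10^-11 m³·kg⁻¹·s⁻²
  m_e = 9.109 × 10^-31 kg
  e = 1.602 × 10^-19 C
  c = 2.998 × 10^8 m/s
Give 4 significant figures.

Planck time: t_P = √(ℏG/c⁵) = 5.392 × 10^-44 s
atomic unit of time: τ_au = (4πε₀)²ℏ³/(m_e e⁴) = 2.423 × 10^-17 s
3.29 × 10^-3 × 5.392 × 10^-44 / 2.423 × 10^-17 = 7.322 × 10^-30

7.322 × 10^-30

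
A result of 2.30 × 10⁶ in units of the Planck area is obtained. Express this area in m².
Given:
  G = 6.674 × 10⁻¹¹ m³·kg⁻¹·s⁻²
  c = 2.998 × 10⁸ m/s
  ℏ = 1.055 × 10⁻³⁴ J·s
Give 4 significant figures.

One Planck area: A_P = ℏG/c³ = 2.613 × 10⁻⁷⁰ m².
2.30 × 10⁶ × 2.613 × 10⁻⁷⁰ m² = 6.010 × 10⁻⁶⁴ m²

6.010 × 10⁻⁶⁴ m²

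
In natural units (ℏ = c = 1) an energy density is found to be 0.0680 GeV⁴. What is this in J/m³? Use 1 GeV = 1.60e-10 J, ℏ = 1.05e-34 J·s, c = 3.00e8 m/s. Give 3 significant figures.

[E]/[L]³ = [E]⁴/(ℏc)³; restore (ℏc)⁻³.
1 GeV⁴ → 1/(ℏc)³ × (1 GeV in J)⁴ = 2.10e37 J/m³.
Result: 0.0680 × 2.10e37 = 1.43e36 J/m³.

1.43e36 J/m³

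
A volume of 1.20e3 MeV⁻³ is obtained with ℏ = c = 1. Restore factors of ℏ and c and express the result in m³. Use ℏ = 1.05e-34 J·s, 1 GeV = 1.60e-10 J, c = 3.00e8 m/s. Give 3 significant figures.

9.16e-36 m³

Volume is [L]³ = [E]⁻³·(ℏc)³.
1 GeV⁻³ → (ℏc)³ × (1 GeV in J)⁻³ = 7.63e-48 m³.
Convert the energy scale: 1.20e3 MeV⁻³ = 1.20e12 GeV⁻³.
Result: 1.20e12 × 7.63e-48 = 9.16e-36 m³.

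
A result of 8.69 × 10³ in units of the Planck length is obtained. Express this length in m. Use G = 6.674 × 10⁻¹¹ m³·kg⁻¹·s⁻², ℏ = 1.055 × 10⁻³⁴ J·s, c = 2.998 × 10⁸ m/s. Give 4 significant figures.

One Planck length: ℓ_P = √(ℏG/c³) = 1.616 × 10⁻³⁵ m.
8.69 × 10³ × 1.616 × 10⁻³⁵ m = 1.405 × 10⁻³¹ m

1.405 × 10⁻³¹ m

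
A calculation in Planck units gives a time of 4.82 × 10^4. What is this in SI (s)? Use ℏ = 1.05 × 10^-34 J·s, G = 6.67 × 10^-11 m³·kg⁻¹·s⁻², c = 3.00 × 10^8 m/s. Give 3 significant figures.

One Planck time: t_P = √(ℏG/c⁵) = 5.37 × 10^-44 s.
4.82 × 10^4 × 5.37 × 10^-44 s = 2.59 × 10^-39 s

2.59 × 10^-39 s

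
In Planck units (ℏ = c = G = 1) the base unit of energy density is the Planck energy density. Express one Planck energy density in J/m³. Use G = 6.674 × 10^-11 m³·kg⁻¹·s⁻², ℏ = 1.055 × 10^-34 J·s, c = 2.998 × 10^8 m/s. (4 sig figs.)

4.632 × 10^113 J/m³

u_P = c⁷/(ℏG²)
  = 2.177 × 10^59 / 4.699 × 10^-55
  = 4.632 × 10^113 J/m³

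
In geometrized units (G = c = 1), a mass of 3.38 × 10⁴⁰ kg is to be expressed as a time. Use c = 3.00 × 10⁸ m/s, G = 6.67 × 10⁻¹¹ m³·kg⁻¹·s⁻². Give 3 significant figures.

8.35 × 10⁴ s

Mass → time via G/c³.
3.38 × 10⁴⁰ kg × (G/c³) = 8.35 × 10⁴ s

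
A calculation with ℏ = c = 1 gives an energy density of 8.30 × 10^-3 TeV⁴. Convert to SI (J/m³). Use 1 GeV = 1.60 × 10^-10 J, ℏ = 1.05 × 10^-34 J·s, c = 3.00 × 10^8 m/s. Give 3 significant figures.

1.74 × 10^47 J/m³

[E]/[L]³ = [E]⁴/(ℏc)³; restore (ℏc)⁻³.
1 GeV⁴ → 1/(ℏc)³ × (1 GeV in J)⁴ = 2.10 × 10^37 J/m³.
Convert the energy scale: 8.30 × 10^-3 TeV⁴ = 8.30 × 10^9 GeV⁴.
Result: 8.30 × 10^9 × 2.10 × 10^37 = 1.74 × 10^47 J/m³.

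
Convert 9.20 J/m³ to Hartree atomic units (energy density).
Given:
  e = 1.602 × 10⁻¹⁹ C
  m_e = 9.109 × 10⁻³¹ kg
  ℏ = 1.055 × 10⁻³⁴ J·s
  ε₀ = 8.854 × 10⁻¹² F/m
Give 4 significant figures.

3.141 × 10⁻¹³

atomic unit of energy density: u_au = E_h/a₀³ = m_e⁴e¹⁰/((4πε₀)⁵ℏ⁸) = 2.929 × 10¹³ J/m³.
9.20 / 2.929 × 10¹³ = 3.141 × 10⁻¹³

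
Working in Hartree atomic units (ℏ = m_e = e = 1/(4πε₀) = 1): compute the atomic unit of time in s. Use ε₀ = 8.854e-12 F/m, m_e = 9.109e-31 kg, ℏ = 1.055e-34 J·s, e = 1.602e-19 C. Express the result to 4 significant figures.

2.423e-17 s

From ℏ = m_e = e = 1/(4πε₀) = 1 the time scale is τ_au = (4πε₀)²ℏ³/(m_e e⁴).
E_h = 4.354e-18 J
ℏ/E_h = 2.423e-17 s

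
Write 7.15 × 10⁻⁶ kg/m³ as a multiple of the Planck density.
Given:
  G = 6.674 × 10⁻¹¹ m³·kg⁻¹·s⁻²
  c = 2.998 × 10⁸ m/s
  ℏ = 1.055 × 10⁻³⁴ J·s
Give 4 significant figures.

1.387 × 10⁻¹⁰²

Planck density: ρ_P = c⁵/(ℏG²) = 5.154 × 10⁹⁶ kg/m³.
7.15 × 10⁻⁶ / 5.154 × 10⁹⁶ = 1.387 × 10⁻¹⁰²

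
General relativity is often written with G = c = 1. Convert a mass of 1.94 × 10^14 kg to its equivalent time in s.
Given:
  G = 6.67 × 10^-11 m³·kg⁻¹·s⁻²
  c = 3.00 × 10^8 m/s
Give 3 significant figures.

4.79 × 10^-22 s

Mass → time via G/c³.
1.94 × 10^14 kg × (G/c³) = 4.79 × 10^-22 s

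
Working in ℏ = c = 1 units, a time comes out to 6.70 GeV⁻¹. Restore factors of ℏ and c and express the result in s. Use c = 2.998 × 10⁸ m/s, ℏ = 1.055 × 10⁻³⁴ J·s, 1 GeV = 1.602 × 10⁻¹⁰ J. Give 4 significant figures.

A time is [E]⁻¹ in ℏ=c=1; restore one factor of ℏ.
1 GeV⁻¹ → ℏ × (1 GeV in J)⁻¹ = 6.586 × 10⁻²⁵ s.
Result: 6.70 × 6.586 × 10⁻²⁵ = 4.412 × 10⁻²⁴ s.

4.412 × 10⁻²⁴ s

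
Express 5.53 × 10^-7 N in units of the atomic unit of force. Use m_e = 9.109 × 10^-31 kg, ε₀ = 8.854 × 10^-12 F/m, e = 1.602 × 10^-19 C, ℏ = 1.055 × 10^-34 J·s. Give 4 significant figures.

6.728

atomic unit of force: F_au = E_h/a₀ = m_e²e⁶/((4πε₀)³ℏ⁴) = 8.220 × 10^-8 N.
5.53 × 10^-7 / 8.220 × 10^-8 = 6.728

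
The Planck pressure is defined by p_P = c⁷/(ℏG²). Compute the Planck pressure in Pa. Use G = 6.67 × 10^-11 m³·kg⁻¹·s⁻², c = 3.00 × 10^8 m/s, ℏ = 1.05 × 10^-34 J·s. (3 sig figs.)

4.68 × 10^113 Pa

p_P = c⁷/(ℏG²)
  = 2.19 × 10^59 / 4.67 × 10^-55
  = 4.68 × 10^113 Pa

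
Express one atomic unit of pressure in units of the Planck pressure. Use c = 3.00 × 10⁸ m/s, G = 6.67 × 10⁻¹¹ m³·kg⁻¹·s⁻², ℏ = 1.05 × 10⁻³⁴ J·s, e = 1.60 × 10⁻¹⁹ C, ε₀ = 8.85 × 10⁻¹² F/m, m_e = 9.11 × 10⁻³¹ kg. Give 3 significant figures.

atomic unit of pressure: P_au = E_h/a₀³ = m_e⁴e¹⁰/((4πε₀)⁵ℏ⁸) = 3.01 × 10¹³ Pa
Planck pressure: p_P = c⁷/(ℏG²) = 4.68 × 10¹¹³ Pa
ratio = 3.01 × 10¹³ / 4.68 × 10¹¹³ = 6.44 × 10⁻¹⁰¹

6.44 × 10⁻¹⁰¹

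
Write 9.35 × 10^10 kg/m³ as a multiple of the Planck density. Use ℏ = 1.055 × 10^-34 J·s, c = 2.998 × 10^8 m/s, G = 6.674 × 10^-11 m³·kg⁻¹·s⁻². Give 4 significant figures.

Planck density: ρ_P = c⁵/(ℏG²) = 5.154 × 10^96 kg/m³.
9.35 × 10^10 / 5.154 × 10^96 = 1.814 × 10^-86

1.814 × 10^-86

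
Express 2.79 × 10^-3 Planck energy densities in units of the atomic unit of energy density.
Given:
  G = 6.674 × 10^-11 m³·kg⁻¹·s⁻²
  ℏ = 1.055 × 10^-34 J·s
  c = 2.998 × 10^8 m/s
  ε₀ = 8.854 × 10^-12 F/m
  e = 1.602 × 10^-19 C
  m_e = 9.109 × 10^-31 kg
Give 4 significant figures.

Planck energy density: u_P = c⁷/(ℏG²) = 4.632 × 10^113 J/m³
atomic unit of energy density: u_au = E_h/a₀³ = m_e⁴e¹⁰/((4πε₀)⁵ℏ⁸) = 2.929 × 10^13 J/m³
2.79 × 10^-3 × 4.632 × 10^113 / 2.929 × 10^13 = 4.412 × 10^97

4.412 × 10^97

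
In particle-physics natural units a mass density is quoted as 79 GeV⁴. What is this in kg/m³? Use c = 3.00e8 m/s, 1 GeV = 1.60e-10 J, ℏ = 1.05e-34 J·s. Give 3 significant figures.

1.84e22 kg/m³

Mass density is [E]/(c²[L]³) = [E]⁴/(ℏ³c⁵).
1 GeV⁴ → 1/(ℏ³c⁵) × (1 GeV in J)⁴ = 2.33e20 kg/m³.
Result: 79 × 2.33e20 = 1.84e22 kg/m³.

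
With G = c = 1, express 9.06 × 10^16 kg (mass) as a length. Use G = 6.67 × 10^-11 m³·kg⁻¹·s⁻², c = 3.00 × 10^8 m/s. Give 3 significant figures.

In G = c = 1 units mass has dimensions of length; the conversion factor is G/c².
9.06 × 10^16 kg × (G/c²) = 6.71 × 10^-11 m

6.71 × 10^-11 m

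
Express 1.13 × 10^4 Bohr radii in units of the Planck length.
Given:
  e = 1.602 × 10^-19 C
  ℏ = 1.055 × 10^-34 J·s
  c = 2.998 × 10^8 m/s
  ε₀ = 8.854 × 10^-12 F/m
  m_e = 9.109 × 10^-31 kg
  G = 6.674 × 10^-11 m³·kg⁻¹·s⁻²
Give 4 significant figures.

Bohr radius: a₀ = 4πε₀ℏ²/(m_e e²) = 5.297 × 10^-11 m
Planck length: ℓ_P = √(ℏG/c³) = 1.616 × 10^-35 m
1.13 × 10^4 × 5.297 × 10^-11 / 1.616 × 10^-35 = 3.703 × 10^28

3.703 × 10^28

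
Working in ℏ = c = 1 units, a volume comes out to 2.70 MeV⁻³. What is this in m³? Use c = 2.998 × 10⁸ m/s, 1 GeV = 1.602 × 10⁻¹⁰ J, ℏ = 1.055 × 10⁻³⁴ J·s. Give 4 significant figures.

2.078 × 10⁻³⁸ m³

Volume is [L]³ = [E]⁻³·(ℏc)³.
1 GeV⁻³ → (ℏc)³ × (1 GeV in J)⁻³ = 7.696 × 10⁻⁴⁸ m³.
Convert the energy scale: 2.70 MeV⁻³ = 2.70 × 10⁹ GeV⁻³.
Result: 2.70 × 10⁹ × 7.696 × 10⁻⁴⁸ = 2.078 × 10⁻³⁸ m³.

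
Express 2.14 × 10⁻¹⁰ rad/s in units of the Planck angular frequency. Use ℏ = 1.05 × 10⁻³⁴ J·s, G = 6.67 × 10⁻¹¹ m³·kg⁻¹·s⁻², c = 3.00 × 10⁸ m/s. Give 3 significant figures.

1.15 × 10⁻⁵³

Planck angular frequency: ω_P = √(c⁵/(ℏG)) = 1.86 × 10⁴³ rad/s.
2.14 × 10⁻¹⁰ / 1.86 × 10⁴³ = 1.15 × 10⁻⁵³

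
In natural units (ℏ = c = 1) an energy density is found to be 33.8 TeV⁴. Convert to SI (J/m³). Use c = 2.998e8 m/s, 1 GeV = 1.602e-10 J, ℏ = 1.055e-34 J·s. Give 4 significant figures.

[E]/[L]³ = [E]⁴/(ℏc)³; restore (ℏc)⁻³.
1 GeV⁴ → 1/(ℏc)³ × (1 GeV in J)⁴ = 2.082e37 J/m³.
Convert the energy scale: 33.8 TeV⁴ = 3.38e13 GeV⁴.
Result: 3.38e13 × 2.082e37 = 7.036e50 J/m³.

7.036e50 J/m³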